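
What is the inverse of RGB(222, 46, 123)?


Invert: (255-R, 255-G, 255-B)
R: 255-222 = 33
G: 255-46 = 209
B: 255-123 = 132
= RGB(33, 209, 132)


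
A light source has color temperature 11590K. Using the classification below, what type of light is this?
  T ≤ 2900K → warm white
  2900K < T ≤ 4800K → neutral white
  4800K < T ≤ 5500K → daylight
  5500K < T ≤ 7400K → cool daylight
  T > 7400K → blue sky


Temperature: 11590K
11590K > 7400K → blue sky
Classification: blue sky


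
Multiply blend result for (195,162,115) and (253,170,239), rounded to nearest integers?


Multiply: C = A×B/255, rounded to nearest integer
R: 195×253/255 = 49335/255 ≈ 193.471 → 193
G: 162×170/255 = 27540/255 ≈ 108.000 → 108
B: 115×239/255 = 27485/255 ≈ 107.784 → 108
= RGB(193, 108, 108)


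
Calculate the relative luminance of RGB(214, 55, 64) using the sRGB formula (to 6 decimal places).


Linearize each channel (sRGB transfer function): c = v/255; c_lin = c/12.92 if c ≤ 0.04045, else ((c+0.055)/1.055)^2.4
  R: 214/255 ≈ 0.839216 > 0.04045 → ((0.839216+0.055)/1.055)^2.4 ≈ 0.672443
  G: 55/255 ≈ 0.215686 > 0.04045 → ((0.215686+0.055)/1.055)^2.4 ≈ 0.038204
  B: 64/255 ≈ 0.250980 > 0.04045 → ((0.250980+0.055)/1.055)^2.4 ≈ 0.051269
R_lin = 0.672443, G_lin = 0.038204, B_lin = 0.051269
L = 0.2126×R + 0.7152×G + 0.0722×B
L = 0.2126×0.672443 + 0.7152×0.038204 + 0.0722×0.051269
L ≈ 0.173987


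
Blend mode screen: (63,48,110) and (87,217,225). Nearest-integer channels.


Screen: C = 255 - (255-A)×(255-B)/255, rounded to nearest integer
R: 255 - (255-63)×(255-87)/255 = 255 - 32256/255 ≈ 255 - 126.494 = 128.506 → 129
G: 255 - (255-48)×(255-217)/255 = 255 - 7866/255 ≈ 255 - 30.847 = 224.153 → 224
B: 255 - (255-110)×(255-225)/255 = 255 - 4350/255 ≈ 255 - 17.059 = 237.941 → 238
= RGB(129, 224, 238)


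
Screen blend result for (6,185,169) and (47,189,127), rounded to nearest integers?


Screen: C = 255 - (255-A)×(255-B)/255, rounded to nearest integer
R: 255 - (255-6)×(255-47)/255 = 255 - 51792/255 ≈ 255 - 203.106 = 51.894 → 52
G: 255 - (255-185)×(255-189)/255 = 255 - 4620/255 ≈ 255 - 18.118 = 236.882 → 237
B: 255 - (255-169)×(255-127)/255 = 255 - 11008/255 ≈ 255 - 43.169 = 211.831 → 212
= RGB(52, 237, 212)


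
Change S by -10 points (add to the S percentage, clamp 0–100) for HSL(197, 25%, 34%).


Original S = 25%
Adjustment = -10 percentage points
New S = 25 + (-10) = 15
Clamp to [0, 100] → 15
= HSL(197°, 15%, 34%)


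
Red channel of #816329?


Color: #816329
R = 81 = 129
G = 63 = 99
B = 29 = 41
Red = 129


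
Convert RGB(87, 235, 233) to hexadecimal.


R = 87 → 57 (hex)
G = 235 → EB (hex)
B = 233 → E9 (hex)
Hex = #57EBE9


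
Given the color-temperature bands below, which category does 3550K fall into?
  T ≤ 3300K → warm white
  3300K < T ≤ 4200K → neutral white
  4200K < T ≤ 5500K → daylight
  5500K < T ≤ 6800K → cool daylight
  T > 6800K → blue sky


Temperature: 3550K
3300K < 3550K ≤ 4200K → neutral white
Classification: neutral white


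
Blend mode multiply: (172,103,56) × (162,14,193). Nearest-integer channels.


Multiply: C = A×B/255, rounded to nearest integer
R: 172×162/255 = 27864/255 ≈ 109.271 → 109
G: 103×14/255 = 1442/255 ≈ 5.655 → 6
B: 56×193/255 = 10808/255 ≈ 42.384 → 42
= RGB(109, 6, 42)


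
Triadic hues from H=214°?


Triadic: equally spaced at 120° intervals
H1 = 214°
H2 = (214 + 120) mod 360 = 334°
H3 = (214 + 240) mod 360 = 94°
Triadic = 214°, 334°, 94°


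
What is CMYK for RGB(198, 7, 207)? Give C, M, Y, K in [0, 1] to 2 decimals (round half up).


R'=198/255≈0.7765, G'=7/255≈0.0275, B'=207/255≈0.8118
K = 1 - max(R',G',B') = 1 - 207/255 = 48/255 = 0.18823… → 0.19
(1-R'-K)/(1-K) simplifies to (max-R)/max with max = 207:
C = (207-198)/207 = 9/207 = 0.04347… → 0.04
M = (207-7)/207 = 200/207 = 0.96618… → 0.97
Y = (207-207)/207 = 0/207 = 0 → 0.00
= CMYK(0.04, 0.97, 0.00, 0.19)


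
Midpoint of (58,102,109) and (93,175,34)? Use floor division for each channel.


Midpoint: each channel = ⌊(C₁+C₂)/2⌋
R: ⌊(58+93)/2⌋ = 75
G: ⌊(102+175)/2⌋ = 138
B: ⌊(109+34)/2⌋ = 71
= RGB(75, 138, 71)


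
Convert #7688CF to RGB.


76 → 118 (R)
88 → 136 (G)
CF → 207 (B)
= RGB(118, 136, 207)


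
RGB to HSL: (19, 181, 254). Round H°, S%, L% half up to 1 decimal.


Normalize: R'=19/255≈0.0745, G'=181/255≈0.7098, B'=254/255≈0.9961
Max=254/255, Min=19/255, Δ=Max-Min=235/255
L = (Max+Min)/2 = (254+19)/510 = 273/510 = 0.53529… → L = 53.5%
L > 0.5 → S = Δ/(2-Max-Min) = 235/(510-254-19) = 235/237 = 0.99156… → S = 99.2%
(the 1/255 factors cancel in S and H, so raw channel differences can be used)
Max is B' → H = 60 × ((R-G)/Δ + 4) = 60 × ((19-181)/235 + 4)
  -162/235 + 4 = -0.6893… + 4 = 3.3106…
  H = 60 × 3.3106… = 198.638…° → H = 198.6°
= HSL(198.6°, 99.2%, 53.5%)


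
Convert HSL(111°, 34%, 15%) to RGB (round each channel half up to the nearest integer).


H=111°, S=0.34, L=0.15
C = (1-|2L-1|)×S = (1-|-0.70|)×0.34 = 0.102
H' = H/60 = 111/60 ≈ 1.8500; X = C×(1-|H' mod 2 - 1|) = 0.0153
m = L - C/2 = 0.15 - 0.051 = 0.099
Sector ⌊H'⌋ = 1 → (R',G',B') = (0.0153, 0.102, 0.0)
RGB = ((R'+m)×255, (G'+m)×255, (B'+m)×255) = (29.1465, 51.255, 25.245)
Round half up → RGB(29, 51, 25)


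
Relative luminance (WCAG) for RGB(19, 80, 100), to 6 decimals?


Linearize each channel (sRGB transfer function): c = v/255; c_lin = c/12.92 if c ≤ 0.04045, else ((c+0.055)/1.055)^2.4
  R: 19/255 ≈ 0.074510 > 0.04045 → ((0.074510+0.055)/1.055)^2.4 ≈ 0.006512
  G: 80/255 ≈ 0.313725 > 0.04045 → ((0.313725+0.055)/1.055)^2.4 ≈ 0.080220
  B: 100/255 ≈ 0.392157 > 0.04045 → ((0.392157+0.055)/1.055)^2.4 ≈ 0.127438
R_lin = 0.006512, G_lin = 0.080220, B_lin = 0.127438
L = 0.2126×R + 0.7152×G + 0.0722×B
L = 0.2126×0.006512 + 0.7152×0.080220 + 0.0722×0.127438
L ≈ 0.067959


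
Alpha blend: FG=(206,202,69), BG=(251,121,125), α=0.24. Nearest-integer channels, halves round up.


C = α×F + (1-α)×B, with 1-α = 0.76
R: 0.24×206 + 0.76×251 = 49.44 + 190.76 = 240.20 → 240
G: 0.24×202 + 0.76×121 = 48.48 + 91.96 = 140.44 → 140
B: 0.24×69 + 0.76×125 = 16.56 + 95.00 = 111.56 → 112
= RGB(240, 140, 112)


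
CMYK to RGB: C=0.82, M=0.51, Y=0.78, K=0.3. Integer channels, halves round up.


R = 255 × (1-C) × (1-K) = 255 × 0.18 × 0.70 = 32.13 → 32
G = 255 × (1-M) × (1-K) = 255 × 0.49 × 0.70 = 87.465 → 87
B = 255 × (1-Y) × (1-K) = 255 × 0.22 × 0.70 = 39.27 → 39
= RGB(32, 87, 39)


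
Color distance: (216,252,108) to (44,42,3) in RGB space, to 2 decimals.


d = √[(R₁-R₂)² + (G₁-G₂)² + (B₁-B₂)²]
d = √[(216-44)² + (252-42)² + (108-3)²]
d = √[29584 + 44100 + 11025]
d = √84709
d ≈ 291.05


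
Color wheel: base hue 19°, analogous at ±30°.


Base hue: 19°
Left analog: (19 - 30) mod 360 = 349°
Right analog: (19 + 30) mod 360 = 49°
Analogous hues = 349° and 49°


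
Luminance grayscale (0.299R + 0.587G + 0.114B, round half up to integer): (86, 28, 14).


Gray = 0.299×R + 0.587×G + 0.114×B
Gray = 0.299×86 + 0.587×28 + 0.114×14
Gray = 25.714 + 16.436 + 1.596
Gray = 43.746 → round half up → 44
Gray = 44


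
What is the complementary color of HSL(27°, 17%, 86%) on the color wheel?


Complement = opposite side of color wheel = hue + 180°
H' = (27 + 180) mod 360 = 207°
S and L unchanged.
= HSL(207°, 17%, 86%)


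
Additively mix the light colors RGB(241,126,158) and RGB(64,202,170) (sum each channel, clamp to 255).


Additive: each channel = min(255, C₁+C₂)
R: 241+64 = 305 → 255
G: 126+202 = 328 → 255
B: 158+170 = 328 → 255
= RGB(255, 255, 255)


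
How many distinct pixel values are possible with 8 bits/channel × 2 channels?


Total bits = 8 bits/channel × 2 channels = 16 bits
Distinct pixel values = 2^16
= 65,536 pixel values


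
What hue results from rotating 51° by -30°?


New hue = (H + rotation) mod 360
New hue = (51 -30) mod 360
= 21 mod 360
= 21°


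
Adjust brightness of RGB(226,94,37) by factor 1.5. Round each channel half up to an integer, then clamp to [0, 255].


Multiply each channel by 1.5, round half up, clamp to [0, 255]
R: 226×1.5 = 339 → clamp → 255
G: 94×1.5 = 141
B: 37×1.5 = 55.5 → round → 56
= RGB(255, 141, 56)


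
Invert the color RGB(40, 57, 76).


Invert: (255-R, 255-G, 255-B)
R: 255-40 = 215
G: 255-57 = 198
B: 255-76 = 179
= RGB(215, 198, 179)


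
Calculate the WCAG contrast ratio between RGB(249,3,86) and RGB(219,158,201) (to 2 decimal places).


Linearize each sRGB channel c=v/255: c/12.92 if c ≤ 0.04045 else ((c+0.055)/1.055)^2.4
L = 0.2126×R_lin + 0.7152×G_lin + 0.0722×B_lin
Color 1 (249,3,86):
  R=249: 249/255≈0.9765 > 0.04045 → ((0.9765+0.055)/1.055)^2.4 ≈ 0.94731
  G=3: 3/255≈0.0118 ≤ 0.04045 → 0.0118/12.92 ≈ 0.00091
  B=86: 86/255≈0.3373 > 0.04045 → ((0.3373+0.055)/1.055)^2.4 ≈ 0.09306
  L1 = 0.2126×0.94731 + 0.7152×0.00091 + 0.0722×0.09306 ≈ 0.20877
Color 2 (219,158,201):
  R=219: 219/255≈0.8588 > 0.04045 → ((0.8588+0.055)/1.055)^2.4 ≈ 0.70838
  G=158: 158/255≈0.6196 > 0.04045 → ((0.6196+0.055)/1.055)^2.4 ≈ 0.34191
  B=201: 201/255≈0.7882 > 0.04045 → ((0.7882+0.055)/1.055)^2.4 ≈ 0.58408
  L2 = 0.2126×0.70838 + 0.7152×0.34191 + 0.0722×0.58408 ≈ 0.43731
Lighter = 0.43731, Darker = 0.20877
Ratio = (L_lighter + 0.05) / (L_darker + 0.05)
Ratio = (0.43731 + 0.05) / (0.20877 + 0.05) = 0.48731 / 0.25877 ≈ 1.8832
Ratio ≈ 1.88:1


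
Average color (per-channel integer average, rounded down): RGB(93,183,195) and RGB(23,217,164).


Midpoint: each channel = ⌊(C₁+C₂)/2⌋
R: ⌊(93+23)/2⌋ = 58
G: ⌊(183+217)/2⌋ = 200
B: ⌊(195+164)/2⌋ = 179
= RGB(58, 200, 179)


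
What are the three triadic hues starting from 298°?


Triadic: equally spaced at 120° intervals
H1 = 298°
H2 = (298 + 120) mod 360 = 58°
H3 = (298 + 240) mod 360 = 178°
Triadic = 298°, 58°, 178°


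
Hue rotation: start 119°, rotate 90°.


New hue = (H + rotation) mod 360
New hue = (119 + 90) mod 360
= 209 mod 360
= 209°


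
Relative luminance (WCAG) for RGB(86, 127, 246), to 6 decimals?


Linearize each channel (sRGB transfer function): c = v/255; c_lin = c/12.92 if c ≤ 0.04045, else ((c+0.055)/1.055)^2.4
  R: 86/255 ≈ 0.337255 > 0.04045 → ((0.337255+0.055)/1.055)^2.4 ≈ 0.093059
  G: 127/255 ≈ 0.498039 > 0.04045 → ((0.498039+0.055)/1.055)^2.4 ≈ 0.212231
  B: 246/255 ≈ 0.964706 > 0.04045 → ((0.964706+0.055)/1.055)^2.4 ≈ 0.921582
R_lin = 0.093059, G_lin = 0.212231, B_lin = 0.921582
L = 0.2126×R + 0.7152×G + 0.0722×B
L = 0.2126×0.093059 + 0.7152×0.212231 + 0.0722×0.921582
L ≈ 0.238110


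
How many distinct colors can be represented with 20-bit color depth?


Colors = 2^bits = 2^20
= 1,048,576 colors


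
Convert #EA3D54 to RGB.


EA → 234 (R)
3D → 61 (G)
54 → 84 (B)
= RGB(234, 61, 84)


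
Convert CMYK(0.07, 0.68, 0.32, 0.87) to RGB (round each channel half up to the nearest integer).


R = 255 × (1-C) × (1-K) = 255 × 0.93 × 0.13 = 30.8295 → 31
G = 255 × (1-M) × (1-K) = 255 × 0.32 × 0.13 = 10.608 → 11
B = 255 × (1-Y) × (1-K) = 255 × 0.68 × 0.13 = 22.542 → 23
= RGB(31, 11, 23)


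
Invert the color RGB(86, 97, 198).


Invert: (255-R, 255-G, 255-B)
R: 255-86 = 169
G: 255-97 = 158
B: 255-198 = 57
= RGB(169, 158, 57)


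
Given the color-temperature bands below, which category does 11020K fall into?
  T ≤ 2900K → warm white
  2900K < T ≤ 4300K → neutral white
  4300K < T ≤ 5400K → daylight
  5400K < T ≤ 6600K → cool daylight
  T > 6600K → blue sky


Temperature: 11020K
11020K > 6600K → blue sky
Classification: blue sky


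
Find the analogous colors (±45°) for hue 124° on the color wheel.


Base hue: 124°
Left analog: (124 - 45) mod 360 = 79°
Right analog: (124 + 45) mod 360 = 169°
Analogous hues = 79° and 169°


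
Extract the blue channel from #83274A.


Color: #83274A
R = 83 = 131
G = 27 = 39
B = 4A = 74
Blue = 74


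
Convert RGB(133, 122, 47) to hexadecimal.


R = 133 → 85 (hex)
G = 122 → 7A (hex)
B = 47 → 2F (hex)
Hex = #857A2F


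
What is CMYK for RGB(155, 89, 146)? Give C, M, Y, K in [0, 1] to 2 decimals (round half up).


R'=155/255≈0.6078, G'=89/255≈0.3490, B'=146/255≈0.5725
K = 1 - max(R',G',B') = 1 - 155/255 = 100/255 = 0.39215… → 0.39
(1-R'-K)/(1-K) simplifies to (max-R)/max with max = 155:
C = (155-155)/155 = 0/155 = 0 → 0.00
M = (155-89)/155 = 66/155 = 0.42580… → 0.43
Y = (155-146)/155 = 9/155 = 0.05806… → 0.06
= CMYK(0.00, 0.43, 0.06, 0.39)


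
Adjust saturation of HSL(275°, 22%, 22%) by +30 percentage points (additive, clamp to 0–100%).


Original S = 22%
Adjustment = +30 percentage points
New S = 22 + (30) = 52
Clamp to [0, 100] → 52
= HSL(275°, 52%, 22%)


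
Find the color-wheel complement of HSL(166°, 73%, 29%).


Complement = opposite side of color wheel = hue + 180°
H' = (166 + 180) mod 360 = 346°
S and L unchanged.
= HSL(346°, 73%, 29%)


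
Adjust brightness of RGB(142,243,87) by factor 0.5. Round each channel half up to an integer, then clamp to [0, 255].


Multiply each channel by 0.5, round half up, clamp to [0, 255]
R: 142×0.5 = 71
G: 243×0.5 = 121.5 → round → 122
B: 87×0.5 = 43.5 → round → 44
= RGB(71, 122, 44)


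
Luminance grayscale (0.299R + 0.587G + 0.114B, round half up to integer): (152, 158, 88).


Gray = 0.299×R + 0.587×G + 0.114×B
Gray = 0.299×152 + 0.587×158 + 0.114×88
Gray = 45.448 + 92.746 + 10.032
Gray = 148.226 → round half up → 148
Gray = 148


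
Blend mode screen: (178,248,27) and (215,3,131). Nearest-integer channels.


Screen: C = 255 - (255-A)×(255-B)/255, rounded to nearest integer
R: 255 - (255-178)×(255-215)/255 = 255 - 3080/255 ≈ 255 - 12.078 = 242.922 → 243
G: 255 - (255-248)×(255-3)/255 = 255 - 1764/255 ≈ 255 - 6.918 = 248.082 → 248
B: 255 - (255-27)×(255-131)/255 = 255 - 28272/255 ≈ 255 - 110.871 = 144.129 → 144
= RGB(243, 248, 144)


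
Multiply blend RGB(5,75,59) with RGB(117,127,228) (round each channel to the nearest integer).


Multiply: C = A×B/255, rounded to nearest integer
R: 5×117/255 = 585/255 ≈ 2.294 → 2
G: 75×127/255 = 9525/255 ≈ 37.353 → 37
B: 59×228/255 = 13452/255 ≈ 52.753 → 53
= RGB(2, 37, 53)


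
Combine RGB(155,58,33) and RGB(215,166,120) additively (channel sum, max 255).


Additive: each channel = min(255, C₁+C₂)
R: 155+215 = 370 → 255
G: 58+166 = 224 → 224
B: 33+120 = 153 → 153
= RGB(255, 224, 153)


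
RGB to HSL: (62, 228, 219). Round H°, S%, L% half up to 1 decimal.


Normalize: R'=62/255≈0.2431, G'=228/255≈0.8941, B'=219/255≈0.8588
Max=228/255, Min=62/255, Δ=Max-Min=166/255
L = (Max+Min)/2 = (228+62)/510 = 290/510 = 0.56862… → L = 56.9%
L > 0.5 → S = Δ/(2-Max-Min) = 166/(510-228-62) = 166/220 = 0.75454… → S = 75.5%
(the 1/255 factors cancel in S and H, so raw channel differences can be used)
Max is G' → H = 60 × ((B-R)/Δ + 2) = 60 × ((219-62)/166 + 2)
  157/166 + 2 = 0.9457… + 2 = 2.9457…
  H = 60 × 2.9457… = 176.746…° → H = 176.7°
= HSL(176.7°, 75.5%, 56.9%)


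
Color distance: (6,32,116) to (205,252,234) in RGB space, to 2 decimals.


d = √[(R₁-R₂)² + (G₁-G₂)² + (B₁-B₂)²]
d = √[(6-205)² + (32-252)² + (116-234)²]
d = √[39601 + 48400 + 13924]
d = √101925
d ≈ 319.26


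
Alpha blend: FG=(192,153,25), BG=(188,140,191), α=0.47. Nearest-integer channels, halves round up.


C = α×F + (1-α)×B, with 1-α = 0.53
R: 0.47×192 + 0.53×188 = 90.24 + 99.64 = 189.88 → 190
G: 0.47×153 + 0.53×140 = 71.91 + 74.20 = 146.11 → 146
B: 0.47×25 + 0.53×191 = 11.75 + 101.23 = 112.98 → 113
= RGB(190, 146, 113)


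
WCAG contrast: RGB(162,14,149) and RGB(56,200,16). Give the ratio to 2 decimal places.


Linearize each sRGB channel c=v/255: c/12.92 if c ≤ 0.04045 else ((c+0.055)/1.055)^2.4
L = 0.2126×R_lin + 0.7152×G_lin + 0.0722×B_lin
Color 1 (162,14,149):
  R=162: 162/255≈0.6353 > 0.04045 → ((0.6353+0.055)/1.055)^2.4 ≈ 0.36131
  G=14: 14/255≈0.0549 > 0.04045 → ((0.0549+0.055)/1.055)^2.4 ≈ 0.00439
  B=149: 149/255≈0.5843 > 0.04045 → ((0.5843+0.055)/1.055)^2.4 ≈ 0.30054
  L1 = 0.2126×0.36131 + 0.7152×0.00439 + 0.0722×0.30054 ≈ 0.10165
Color 2 (56,200,16):
  R=56: 56/255≈0.2196 > 0.04045 → ((0.2196+0.055)/1.055)^2.4 ≈ 0.03955
  G=200: 200/255≈0.7843 > 0.04045 → ((0.7843+0.055)/1.055)^2.4 ≈ 0.57758
  B=16: 16/255≈0.0627 > 0.04045 → ((0.0627+0.055)/1.055)^2.4 ≈ 0.00518
  L2 = 0.2126×0.03955 + 0.7152×0.57758 + 0.0722×0.00518 ≈ 0.42187
Lighter = 0.42187, Darker = 0.10165
Ratio = (L_lighter + 0.05) / (L_darker + 0.05)
Ratio = (0.42187 + 0.05) / (0.10165 + 0.05) = 0.47187 / 0.15165 ≈ 3.1115
Ratio ≈ 3.11:1


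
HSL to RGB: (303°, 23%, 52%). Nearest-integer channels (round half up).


H=303°, S=0.23, L=0.52
C = (1-|2L-1|)×S = (1-|0.04|)×0.23 = 0.2208
H' = H/60 = 303/60 ≈ 5.0500; X = C×(1-|H' mod 2 - 1|) = 0.20976
m = L - C/2 = 0.52 - 0.1104 = 0.4096
Sector ⌊H'⌋ = 5 → (R',G',B') = (0.2208, 0.0, 0.20976)
RGB = ((R'+m)×255, (G'+m)×255, (B'+m)×255) = (160.752, 104.448, 157.9368)
Round half up → RGB(161, 104, 158)


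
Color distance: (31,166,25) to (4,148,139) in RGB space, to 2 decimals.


d = √[(R₁-R₂)² + (G₁-G₂)² + (B₁-B₂)²]
d = √[(31-4)² + (166-148)² + (25-139)²]
d = √[729 + 324 + 12996]
d = √14049
d ≈ 118.53


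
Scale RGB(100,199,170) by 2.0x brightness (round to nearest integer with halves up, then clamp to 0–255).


Multiply each channel by 2.0, round half up, clamp to [0, 255]
R: 100×2.0 = 200
G: 199×2.0 = 398 → clamp → 255
B: 170×2.0 = 340 → clamp → 255
= RGB(200, 255, 255)


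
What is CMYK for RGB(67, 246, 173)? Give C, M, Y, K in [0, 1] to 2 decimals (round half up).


R'=67/255≈0.2627, G'=246/255≈0.9647, B'=173/255≈0.6784
K = 1 - max(R',G',B') = 1 - 246/255 = 9/255 = 0.03529… → 0.04
(1-R'-K)/(1-K) simplifies to (max-R)/max with max = 246:
C = (246-67)/246 = 179/246 = 0.72764… → 0.73
M = (246-246)/246 = 0/246 = 0 → 0.00
Y = (246-173)/246 = 73/246 = 0.29674… → 0.30
= CMYK(0.73, 0.00, 0.30, 0.04)


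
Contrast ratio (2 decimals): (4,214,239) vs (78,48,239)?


Linearize each sRGB channel c=v/255: c/12.92 if c ≤ 0.04045 else ((c+0.055)/1.055)^2.4
L = 0.2126×R_lin + 0.7152×G_lin + 0.0722×B_lin
Color 1 (4,214,239):
  R=4: 4/255≈0.0157 ≤ 0.04045 → 0.0157/12.92 ≈ 0.00121
  G=214: 214/255≈0.8392 > 0.04045 → ((0.8392+0.055)/1.055)^2.4 ≈ 0.67244
  B=239: 239/255≈0.9373 > 0.04045 → ((0.9373+0.055)/1.055)^2.4 ≈ 0.86316
  L1 = 0.2126×0.00121 + 0.7152×0.67244 + 0.0722×0.86316 ≈ 0.54351
Color 2 (78,48,239):
  R=78: 78/255≈0.3059 > 0.04045 → ((0.3059+0.055)/1.055)^2.4 ≈ 0.07619
  G=48: 48/255≈0.1882 > 0.04045 → ((0.1882+0.055)/1.055)^2.4 ≈ 0.02956
  B=239: 239/255≈0.9373 > 0.04045 → ((0.9373+0.055)/1.055)^2.4 ≈ 0.86316
  L2 = 0.2126×0.07619 + 0.7152×0.02956 + 0.0722×0.86316 ≈ 0.09966
Lighter = 0.54351, Darker = 0.09966
Ratio = (L_lighter + 0.05) / (L_darker + 0.05)
Ratio = (0.54351 + 0.05) / (0.09966 + 0.05) = 0.59351 / 0.14966 ≈ 3.9658
Ratio ≈ 3.97:1


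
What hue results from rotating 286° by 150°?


New hue = (H + rotation) mod 360
New hue = (286 + 150) mod 360
= 436 mod 360
= 76°


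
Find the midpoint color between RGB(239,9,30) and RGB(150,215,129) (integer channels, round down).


Midpoint: each channel = ⌊(C₁+C₂)/2⌋
R: ⌊(239+150)/2⌋ = 194
G: ⌊(9+215)/2⌋ = 112
B: ⌊(30+129)/2⌋ = 79
= RGB(194, 112, 79)


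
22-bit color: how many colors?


Colors = 2^bits = 2^22
= 4,194,304 colors


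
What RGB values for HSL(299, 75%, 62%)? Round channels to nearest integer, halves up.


H=299°, S=0.75, L=0.62
C = (1-|2L-1|)×S = (1-|0.24|)×0.75 = 0.57
H' = H/60 = 299/60 ≈ 4.9833; X = C×(1-|H' mod 2 - 1|) = 0.5605
m = L - C/2 = 0.62 - 0.285 = 0.335
Sector ⌊H'⌋ = 4 → (R',G',B') = (0.5605, 0.0, 0.57)
RGB = ((R'+m)×255, (G'+m)×255, (B'+m)×255) = (228.3525, 85.425, 230.775)
Round half up → RGB(228, 85, 231)


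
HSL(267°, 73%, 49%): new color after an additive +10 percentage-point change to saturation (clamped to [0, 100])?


Original S = 73%
Adjustment = +10 percentage points
New S = 73 + (10) = 83
Clamp to [0, 100] → 83
= HSL(267°, 83%, 49%)


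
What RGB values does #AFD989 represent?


AF → 175 (R)
D9 → 217 (G)
89 → 137 (B)
= RGB(175, 217, 137)


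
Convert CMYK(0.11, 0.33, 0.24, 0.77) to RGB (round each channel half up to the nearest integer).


R = 255 × (1-C) × (1-K) = 255 × 0.89 × 0.23 = 52.1985 → 52
G = 255 × (1-M) × (1-K) = 255 × 0.67 × 0.23 = 39.2955 → 39
B = 255 × (1-Y) × (1-K) = 255 × 0.76 × 0.23 = 44.574 → 45
= RGB(52, 39, 45)


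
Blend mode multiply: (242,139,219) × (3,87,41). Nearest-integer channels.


Multiply: C = A×B/255, rounded to nearest integer
R: 242×3/255 = 726/255 ≈ 2.847 → 3
G: 139×87/255 = 12093/255 ≈ 47.424 → 47
B: 219×41/255 = 8979/255 ≈ 35.212 → 35
= RGB(3, 47, 35)


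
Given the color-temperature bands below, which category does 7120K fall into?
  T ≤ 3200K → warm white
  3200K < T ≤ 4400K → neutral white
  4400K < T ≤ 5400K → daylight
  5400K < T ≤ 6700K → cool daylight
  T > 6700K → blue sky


Temperature: 7120K
7120K > 6700K → blue sky
Classification: blue sky


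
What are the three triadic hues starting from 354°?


Triadic: equally spaced at 120° intervals
H1 = 354°
H2 = (354 + 120) mod 360 = 114°
H3 = (354 + 240) mod 360 = 234°
Triadic = 354°, 114°, 234°


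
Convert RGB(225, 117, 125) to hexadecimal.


R = 225 → E1 (hex)
G = 117 → 75 (hex)
B = 125 → 7D (hex)
Hex = #E1757D


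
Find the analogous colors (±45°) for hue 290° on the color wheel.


Base hue: 290°
Left analog: (290 - 45) mod 360 = 245°
Right analog: (290 + 45) mod 360 = 335°
Analogous hues = 245° and 335°


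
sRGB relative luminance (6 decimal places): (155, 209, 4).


Linearize each channel (sRGB transfer function): c = v/255; c_lin = c/12.92 if c ≤ 0.04045, else ((c+0.055)/1.055)^2.4
  R: 155/255 ≈ 0.607843 > 0.04045 → ((0.607843+0.055)/1.055)^2.4 ≈ 0.327778
  G: 209/255 ≈ 0.819608 > 0.04045 → ((0.819608+0.055)/1.055)^2.4 ≈ 0.637597
  B: 4/255 ≈ 0.015686 ≤ 0.04045 → 0.015686/12.92 ≈ 0.001214
R_lin = 0.327778, G_lin = 0.637597, B_lin = 0.001214
L = 0.2126×R + 0.7152×G + 0.0722×B
L = 0.2126×0.327778 + 0.7152×0.637597 + 0.0722×0.001214
L ≈ 0.525783


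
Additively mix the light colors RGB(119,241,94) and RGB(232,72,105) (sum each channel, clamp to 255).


Additive: each channel = min(255, C₁+C₂)
R: 119+232 = 351 → 255
G: 241+72 = 313 → 255
B: 94+105 = 199 → 199
= RGB(255, 255, 199)


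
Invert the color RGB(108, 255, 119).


Invert: (255-R, 255-G, 255-B)
R: 255-108 = 147
G: 255-255 = 0
B: 255-119 = 136
= RGB(147, 0, 136)


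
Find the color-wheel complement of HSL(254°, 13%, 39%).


Complement = opposite side of color wheel = hue + 180°
H' = (254 + 180) mod 360 = 74°
S and L unchanged.
= HSL(74°, 13%, 39%)


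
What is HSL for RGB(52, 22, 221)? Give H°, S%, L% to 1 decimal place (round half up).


Normalize: R'=52/255≈0.2039, G'=22/255≈0.0863, B'=221/255≈0.8667
Max=221/255, Min=22/255, Δ=Max-Min=199/255
L = (Max+Min)/2 = (221+22)/510 = 243/510 = 0.47647… → L = 47.6%
L ≤ 0.5 → S = Δ/(Max+Min) = 199/(221+22) = 199/243 = 0.81893… → S = 81.9%
(the 1/255 factors cancel in S and H, so raw channel differences can be used)
Max is B' → H = 60 × ((R-G)/Δ + 4) = 60 × ((52-22)/199 + 4)
  30/199 + 4 = 0.1507… + 4 = 4.1507…
  H = 60 × 4.1507… = 249.045…° → H = 249.0°
= HSL(249.0°, 81.9%, 47.6%)


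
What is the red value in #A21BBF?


Color: #A21BBF
R = A2 = 162
G = 1B = 27
B = BF = 191
Red = 162


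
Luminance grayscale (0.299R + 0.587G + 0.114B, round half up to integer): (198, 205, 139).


Gray = 0.299×R + 0.587×G + 0.114×B
Gray = 0.299×198 + 0.587×205 + 0.114×139
Gray = 59.202 + 120.335 + 15.846
Gray = 195.383 → round half up → 195
Gray = 195


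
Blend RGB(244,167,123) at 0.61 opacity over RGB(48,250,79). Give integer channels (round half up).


C = α×F + (1-α)×B, with 1-α = 0.39
R: 0.61×244 + 0.39×48 = 148.84 + 18.72 = 167.56 → 168
G: 0.61×167 + 0.39×250 = 101.87 + 97.50 = 199.37 → 199
B: 0.61×123 + 0.39×79 = 75.03 + 30.81 = 105.84 → 106
= RGB(168, 199, 106)


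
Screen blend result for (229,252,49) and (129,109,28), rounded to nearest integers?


Screen: C = 255 - (255-A)×(255-B)/255, rounded to nearest integer
R: 255 - (255-229)×(255-129)/255 = 255 - 3276/255 ≈ 255 - 12.847 = 242.153 → 242
G: 255 - (255-252)×(255-109)/255 = 255 - 438/255 ≈ 255 - 1.718 = 253.282 → 253
B: 255 - (255-49)×(255-28)/255 = 255 - 46762/255 ≈ 255 - 183.380 = 71.620 → 72
= RGB(242, 253, 72)


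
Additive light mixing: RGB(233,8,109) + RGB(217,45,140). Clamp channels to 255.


Additive: each channel = min(255, C₁+C₂)
R: 233+217 = 450 → 255
G: 8+45 = 53 → 53
B: 109+140 = 249 → 249
= RGB(255, 53, 249)


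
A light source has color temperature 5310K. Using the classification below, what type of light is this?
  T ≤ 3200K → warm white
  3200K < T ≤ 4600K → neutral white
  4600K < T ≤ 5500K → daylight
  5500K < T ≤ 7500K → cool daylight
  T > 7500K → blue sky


Temperature: 5310K
4600K < 5310K ≤ 5500K → daylight
Classification: daylight


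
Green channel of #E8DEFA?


Color: #E8DEFA
R = E8 = 232
G = DE = 222
B = FA = 250
Green = 222


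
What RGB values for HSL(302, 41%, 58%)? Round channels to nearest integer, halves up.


H=302°, S=0.41, L=0.58
C = (1-|2L-1|)×S = (1-|0.16|)×0.41 = 0.3444
H' = H/60 = 302/60 ≈ 5.0333; X = C×(1-|H' mod 2 - 1|) = 0.33292
m = L - C/2 = 0.58 - 0.1722 = 0.4078
Sector ⌊H'⌋ = 5 → (R',G',B') = (0.3444, 0.0, 0.33292)
RGB = ((R'+m)×255, (G'+m)×255, (B'+m)×255) = (191.811, 103.989, 188.8836)
Round half up → RGB(192, 104, 189)


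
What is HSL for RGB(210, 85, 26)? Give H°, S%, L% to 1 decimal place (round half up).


Normalize: R'=210/255≈0.8235, G'=85/255≈0.3333, B'=26/255≈0.1020
Max=210/255, Min=26/255, Δ=Max-Min=184/255
L = (Max+Min)/2 = (210+26)/510 = 236/510 = 0.46274… → L = 46.3%
L ≤ 0.5 → S = Δ/(Max+Min) = 184/(210+26) = 184/236 = 0.77966… → S = 78.0%
(the 1/255 factors cancel in S and H, so raw channel differences can be used)
Max is R' → H = 60 × (((G-B)/Δ) mod 6) = 60 × (((85-26)/184) mod 6)
  59/184 = 0.3206…
  H = 60 × 0.3206… = 19.239…° → H = 19.2°
= HSL(19.2°, 78.0%, 46.3%)


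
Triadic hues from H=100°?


Triadic: equally spaced at 120° intervals
H1 = 100°
H2 = (100 + 120) mod 360 = 220°
H3 = (100 + 240) mod 360 = 340°
Triadic = 100°, 220°, 340°


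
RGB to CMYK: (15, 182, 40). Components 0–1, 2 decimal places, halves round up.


R'=15/255≈0.0588, G'=182/255≈0.7137, B'=40/255≈0.1569
K = 1 - max(R',G',B') = 1 - 182/255 = 73/255 = 0.28627… → 0.29
(1-R'-K)/(1-K) simplifies to (max-R)/max with max = 182:
C = (182-15)/182 = 167/182 = 0.91758… → 0.92
M = (182-182)/182 = 0/182 = 0 → 0.00
Y = (182-40)/182 = 142/182 = 0.78021… → 0.78
= CMYK(0.92, 0.00, 0.78, 0.29)


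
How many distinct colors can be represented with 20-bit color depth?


Colors = 2^bits = 2^20
= 1,048,576 colors


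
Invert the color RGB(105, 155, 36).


Invert: (255-R, 255-G, 255-B)
R: 255-105 = 150
G: 255-155 = 100
B: 255-36 = 219
= RGB(150, 100, 219)


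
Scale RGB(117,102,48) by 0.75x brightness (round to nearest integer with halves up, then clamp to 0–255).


Multiply each channel by 0.75, round half up, clamp to [0, 255]
R: 117×0.75 = 87.75 → round → 88
G: 102×0.75 = 76.5 → round → 77
B: 48×0.75 = 36
= RGB(88, 77, 36)


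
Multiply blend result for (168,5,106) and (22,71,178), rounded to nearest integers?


Multiply: C = A×B/255, rounded to nearest integer
R: 168×22/255 = 3696/255 ≈ 14.494 → 14
G: 5×71/255 = 355/255 ≈ 1.392 → 1
B: 106×178/255 = 18868/255 ≈ 73.992 → 74
= RGB(14, 1, 74)


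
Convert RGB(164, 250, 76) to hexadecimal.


R = 164 → A4 (hex)
G = 250 → FA (hex)
B = 76 → 4C (hex)
Hex = #A4FA4C


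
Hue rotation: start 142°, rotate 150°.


New hue = (H + rotation) mod 360
New hue = (142 + 150) mod 360
= 292 mod 360
= 292°


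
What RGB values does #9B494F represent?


9B → 155 (R)
49 → 73 (G)
4F → 79 (B)
= RGB(155, 73, 79)


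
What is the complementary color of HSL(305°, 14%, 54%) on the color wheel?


Complement = opposite side of color wheel = hue + 180°
H' = (305 + 180) mod 360 = 125°
S and L unchanged.
= HSL(125°, 14%, 54%)


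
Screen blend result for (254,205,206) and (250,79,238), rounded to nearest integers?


Screen: C = 255 - (255-A)×(255-B)/255, rounded to nearest integer
R: 255 - (255-254)×(255-250)/255 = 255 - 5/255 ≈ 255 - 0.020 = 254.980 → 255
G: 255 - (255-205)×(255-79)/255 = 255 - 8800/255 ≈ 255 - 34.510 = 220.490 → 220
B: 255 - (255-206)×(255-238)/255 = 255 - 833/255 ≈ 255 - 3.267 = 251.733 → 252
= RGB(255, 220, 252)


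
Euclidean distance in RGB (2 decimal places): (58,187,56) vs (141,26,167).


d = √[(R₁-R₂)² + (G₁-G₂)² + (B₁-B₂)²]
d = √[(58-141)² + (187-26)² + (56-167)²]
d = √[6889 + 25921 + 12321]
d = √45131
d ≈ 212.44


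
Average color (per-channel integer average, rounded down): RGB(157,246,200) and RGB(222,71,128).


Midpoint: each channel = ⌊(C₁+C₂)/2⌋
R: ⌊(157+222)/2⌋ = 189
G: ⌊(246+71)/2⌋ = 158
B: ⌊(200+128)/2⌋ = 164
= RGB(189, 158, 164)


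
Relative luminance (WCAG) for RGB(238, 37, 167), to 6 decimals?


Linearize each channel (sRGB transfer function): c = v/255; c_lin = c/12.92 if c ≤ 0.04045, else ((c+0.055)/1.055)^2.4
  R: 238/255 ≈ 0.933333 > 0.04045 → ((0.933333+0.055)/1.055)^2.4 ≈ 0.854993
  G: 37/255 ≈ 0.145098 > 0.04045 → ((0.145098+0.055)/1.055)^2.4 ≈ 0.018500
  B: 167/255 ≈ 0.654902 > 0.04045 → ((0.654902+0.055)/1.055)^2.4 ≈ 0.386429
R_lin = 0.854993, G_lin = 0.018500, B_lin = 0.386429
L = 0.2126×R + 0.7152×G + 0.0722×B
L = 0.2126×0.854993 + 0.7152×0.018500 + 0.0722×0.386429
L ≈ 0.222903


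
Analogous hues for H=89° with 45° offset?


Base hue: 89°
Left analog: (89 - 45) mod 360 = 44°
Right analog: (89 + 45) mod 360 = 134°
Analogous hues = 44° and 134°


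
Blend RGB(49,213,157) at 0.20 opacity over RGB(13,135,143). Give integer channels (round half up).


C = α×F + (1-α)×B, with 1-α = 0.80
R: 0.20×49 + 0.80×13 = 9.80 + 10.40 = 20.20 → 20
G: 0.20×213 + 0.80×135 = 42.60 + 108.00 = 150.60 → 151
B: 0.20×157 + 0.80×143 = 31.40 + 114.40 = 145.80 → 146
= RGB(20, 151, 146)


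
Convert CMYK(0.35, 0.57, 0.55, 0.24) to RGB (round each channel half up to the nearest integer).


R = 255 × (1-C) × (1-K) = 255 × 0.65 × 0.76 = 125.97 → 126
G = 255 × (1-M) × (1-K) = 255 × 0.43 × 0.76 = 83.334 → 83
B = 255 × (1-Y) × (1-K) = 255 × 0.45 × 0.76 = 87.21 → 87
= RGB(126, 83, 87)


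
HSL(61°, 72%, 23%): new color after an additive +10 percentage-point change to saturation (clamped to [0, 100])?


Original S = 72%
Adjustment = +10 percentage points
New S = 72 + (10) = 82
Clamp to [0, 100] → 82
= HSL(61°, 82%, 23%)


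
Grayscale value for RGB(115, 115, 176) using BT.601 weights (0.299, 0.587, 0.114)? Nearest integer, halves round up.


Gray = 0.299×R + 0.587×G + 0.114×B
Gray = 0.299×115 + 0.587×115 + 0.114×176
Gray = 34.385 + 67.505 + 20.064
Gray = 121.954 → round half up → 122
Gray = 122


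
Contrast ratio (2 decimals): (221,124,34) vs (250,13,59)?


Linearize each sRGB channel c=v/255: c/12.92 if c ≤ 0.04045 else ((c+0.055)/1.055)^2.4
L = 0.2126×R_lin + 0.7152×G_lin + 0.0722×B_lin
Color 1 (221,124,34):
  R=221: 221/255≈0.8667 > 0.04045 → ((0.8667+0.055)/1.055)^2.4 ≈ 0.72306
  G=124: 124/255≈0.4863 > 0.04045 → ((0.4863+0.055)/1.055)^2.4 ≈ 0.20156
  B=34: 34/255≈0.1333 > 0.04045 → ((0.1333+0.055)/1.055)^2.4 ≈ 0.01600
  L1 = 0.2126×0.72306 + 0.7152×0.20156 + 0.0722×0.01600 ≈ 0.29903
Color 2 (250,13,59):
  R=250: 250/255≈0.9804 > 0.04045 → ((0.9804+0.055)/1.055)^2.4 ≈ 0.95597
  G=13: 13/255≈0.0510 > 0.04045 → ((0.0510+0.055)/1.055)^2.4 ≈ 0.00402
  B=59: 59/255≈0.2314 > 0.04045 → ((0.2314+0.055)/1.055)^2.4 ≈ 0.04374
  L2 = 0.2126×0.95597 + 0.7152×0.00402 + 0.0722×0.04374 ≈ 0.20928
Lighter = 0.29903, Darker = 0.20928
Ratio = (L_lighter + 0.05) / (L_darker + 0.05)
Ratio = (0.29903 + 0.05) / (0.20928 + 0.05) = 0.34903 / 0.25928 ≈ 1.3462
Ratio ≈ 1.35:1


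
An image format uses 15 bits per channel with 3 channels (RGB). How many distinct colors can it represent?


Total bits = 15 bits/channel × 3 channels = 45 bits
Distinct colors = 2^45
= 35,184,372,088,832 colors


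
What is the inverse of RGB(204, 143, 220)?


Invert: (255-R, 255-G, 255-B)
R: 255-204 = 51
G: 255-143 = 112
B: 255-220 = 35
= RGB(51, 112, 35)


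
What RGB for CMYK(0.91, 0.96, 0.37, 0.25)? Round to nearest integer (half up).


R = 255 × (1-C) × (1-K) = 255 × 0.09 × 0.75 = 17.2125 → 17
G = 255 × (1-M) × (1-K) = 255 × 0.04 × 0.75 = 7.65 → 8
B = 255 × (1-Y) × (1-K) = 255 × 0.63 × 0.75 = 120.4875 → 120
= RGB(17, 8, 120)


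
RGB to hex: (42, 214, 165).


R = 42 → 2A (hex)
G = 214 → D6 (hex)
B = 165 → A5 (hex)
Hex = #2AD6A5


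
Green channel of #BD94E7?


Color: #BD94E7
R = BD = 189
G = 94 = 148
B = E7 = 231
Green = 148


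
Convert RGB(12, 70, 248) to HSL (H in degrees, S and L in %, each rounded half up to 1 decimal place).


Normalize: R'=12/255≈0.0471, G'=70/255≈0.2745, B'=248/255≈0.9725
Max=248/255, Min=12/255, Δ=Max-Min=236/255
L = (Max+Min)/2 = (248+12)/510 = 260/510 = 0.50980… → L = 51.0%
L > 0.5 → S = Δ/(2-Max-Min) = 236/(510-248-12) = 236/250 = 0.944 → S = 94.4%
(the 1/255 factors cancel in S and H, so raw channel differences can be used)
Max is B' → H = 60 × ((R-G)/Δ + 4) = 60 × ((12-70)/236 + 4)
  -58/236 + 4 = -0.2457… + 4 = 3.7542…
  H = 60 × 3.7542… = 225.254…° → H = 225.3°
= HSL(225.3°, 94.4%, 51.0%)


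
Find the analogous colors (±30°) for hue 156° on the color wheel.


Base hue: 156°
Left analog: (156 - 30) mod 360 = 126°
Right analog: (156 + 30) mod 360 = 186°
Analogous hues = 126° and 186°


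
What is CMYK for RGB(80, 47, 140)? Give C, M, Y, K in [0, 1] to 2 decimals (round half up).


R'=80/255≈0.3137, G'=47/255≈0.1843, B'=140/255≈0.5490
K = 1 - max(R',G',B') = 1 - 140/255 = 115/255 = 0.45098… → 0.45
(1-R'-K)/(1-K) simplifies to (max-R)/max with max = 140:
C = (140-80)/140 = 60/140 = 0.42857… → 0.43
M = (140-47)/140 = 93/140 = 0.66428… → 0.66
Y = (140-140)/140 = 0/140 = 0 → 0.00
= CMYK(0.43, 0.66, 0.00, 0.45)


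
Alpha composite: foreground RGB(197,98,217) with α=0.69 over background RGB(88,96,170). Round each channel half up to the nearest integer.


C = α×F + (1-α)×B, with 1-α = 0.31
R: 0.69×197 + 0.31×88 = 135.93 + 27.28 = 163.21 → 163
G: 0.69×98 + 0.31×96 = 67.62 + 29.76 = 97.38 → 97
B: 0.69×217 + 0.31×170 = 149.73 + 52.70 = 202.43 → 202
= RGB(163, 97, 202)


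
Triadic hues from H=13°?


Triadic: equally spaced at 120° intervals
H1 = 13°
H2 = (13 + 120) mod 360 = 133°
H3 = (13 + 240) mod 360 = 253°
Triadic = 13°, 133°, 253°


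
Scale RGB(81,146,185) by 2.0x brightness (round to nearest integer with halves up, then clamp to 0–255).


Multiply each channel by 2.0, round half up, clamp to [0, 255]
R: 81×2.0 = 162
G: 146×2.0 = 292 → clamp → 255
B: 185×2.0 = 370 → clamp → 255
= RGB(162, 255, 255)


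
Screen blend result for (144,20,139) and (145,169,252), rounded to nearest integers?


Screen: C = 255 - (255-A)×(255-B)/255, rounded to nearest integer
R: 255 - (255-144)×(255-145)/255 = 255 - 12210/255 ≈ 255 - 47.882 = 207.118 → 207
G: 255 - (255-20)×(255-169)/255 = 255 - 20210/255 ≈ 255 - 79.255 = 175.745 → 176
B: 255 - (255-139)×(255-252)/255 = 255 - 348/255 ≈ 255 - 1.365 = 253.635 → 254
= RGB(207, 176, 254)


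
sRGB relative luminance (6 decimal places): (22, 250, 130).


Linearize each channel (sRGB transfer function): c = v/255; c_lin = c/12.92 if c ≤ 0.04045, else ((c+0.055)/1.055)^2.4
  R: 22/255 ≈ 0.086275 > 0.04045 → ((0.086275+0.055)/1.055)^2.4 ≈ 0.008023
  G: 250/255 ≈ 0.980392 > 0.04045 → ((0.980392+0.055)/1.055)^2.4 ≈ 0.955973
  B: 130/255 ≈ 0.509804 > 0.04045 → ((0.509804+0.055)/1.055)^2.4 ≈ 0.223228
R_lin = 0.008023, G_lin = 0.955973, B_lin = 0.223228
L = 0.2126×R + 0.7152×G + 0.0722×B
L = 0.2126×0.008023 + 0.7152×0.955973 + 0.0722×0.223228
L ≈ 0.701535


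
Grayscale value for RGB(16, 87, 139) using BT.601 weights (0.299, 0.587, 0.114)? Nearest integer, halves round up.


Gray = 0.299×R + 0.587×G + 0.114×B
Gray = 0.299×16 + 0.587×87 + 0.114×139
Gray = 4.784 + 51.069 + 15.846
Gray = 71.699 → round half up → 72
Gray = 72


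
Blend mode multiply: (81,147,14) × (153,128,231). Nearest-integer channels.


Multiply: C = A×B/255, rounded to nearest integer
R: 81×153/255 = 12393/255 ≈ 48.600 → 49
G: 147×128/255 = 18816/255 ≈ 73.788 → 74
B: 14×231/255 = 3234/255 ≈ 12.682 → 13
= RGB(49, 74, 13)


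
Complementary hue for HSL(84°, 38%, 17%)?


Complement = opposite side of color wheel = hue + 180°
H' = (84 + 180) mod 360 = 264°
S and L unchanged.
= HSL(264°, 38%, 17%)


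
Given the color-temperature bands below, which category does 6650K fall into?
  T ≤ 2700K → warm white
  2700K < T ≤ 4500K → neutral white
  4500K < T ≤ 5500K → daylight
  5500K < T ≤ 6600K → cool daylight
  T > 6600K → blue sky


Temperature: 6650K
6650K > 6600K → blue sky
Classification: blue sky


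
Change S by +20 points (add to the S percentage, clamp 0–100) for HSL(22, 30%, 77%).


Original S = 30%
Adjustment = +20 percentage points
New S = 30 + (20) = 50
Clamp to [0, 100] → 50
= HSL(22°, 50%, 77%)


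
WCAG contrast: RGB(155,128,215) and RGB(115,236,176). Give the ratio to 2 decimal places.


Linearize each sRGB channel c=v/255: c/12.92 if c ≤ 0.04045 else ((c+0.055)/1.055)^2.4
L = 0.2126×R_lin + 0.7152×G_lin + 0.0722×B_lin
Color 1 (155,128,215):
  R=155: 155/255≈0.6078 > 0.04045 → ((0.6078+0.055)/1.055)^2.4 ≈ 0.32778
  G=128: 128/255≈0.5020 > 0.04045 → ((0.5020+0.055)/1.055)^2.4 ≈ 0.21586
  B=215: 215/255≈0.8431 > 0.04045 → ((0.8431+0.055)/1.055)^2.4 ≈ 0.67954
  L1 = 0.2126×0.32778 + 0.7152×0.21586 + 0.0722×0.67954 ≈ 0.27313
Color 2 (115,236,176):
  R=115: 115/255≈0.4510 > 0.04045 → ((0.4510+0.055)/1.055)^2.4 ≈ 0.17144
  G=236: 236/255≈0.9255 > 0.04045 → ((0.9255+0.055)/1.055)^2.4 ≈ 0.83880
  B=176: 176/255≈0.6902 > 0.04045 → ((0.6902+0.055)/1.055)^2.4 ≈ 0.43415
  L2 = 0.2126×0.17144 + 0.7152×0.83880 + 0.0722×0.43415 ≈ 0.66770
Lighter = 0.66770, Darker = 0.27313
Ratio = (L_lighter + 0.05) / (L_darker + 0.05)
Ratio = (0.66770 + 0.05) / (0.27313 + 0.05) = 0.71770 / 0.32313 ≈ 2.2211
Ratio ≈ 2.22:1


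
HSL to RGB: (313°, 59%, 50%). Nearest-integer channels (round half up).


H=313°, S=0.59, L=0.50
C = (1-|2L-1|)×S = (1-|0.00|)×0.59 = 0.59
H' = H/60 = 313/60 ≈ 5.2167; X = C×(1-|H' mod 2 - 1|) ≈ 0.4622
m = L - C/2 = 0.50 - 0.295 = 0.205
Sector ⌊H'⌋ = 5 → (R',G',B') = (0.59, 0.0, ≈0.4622)
RGB = ((R'+m)×255, (G'+m)×255, (B'+m)×255) = (202.725, 52.275, 170.1275)
Round half up → RGB(203, 52, 170)
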